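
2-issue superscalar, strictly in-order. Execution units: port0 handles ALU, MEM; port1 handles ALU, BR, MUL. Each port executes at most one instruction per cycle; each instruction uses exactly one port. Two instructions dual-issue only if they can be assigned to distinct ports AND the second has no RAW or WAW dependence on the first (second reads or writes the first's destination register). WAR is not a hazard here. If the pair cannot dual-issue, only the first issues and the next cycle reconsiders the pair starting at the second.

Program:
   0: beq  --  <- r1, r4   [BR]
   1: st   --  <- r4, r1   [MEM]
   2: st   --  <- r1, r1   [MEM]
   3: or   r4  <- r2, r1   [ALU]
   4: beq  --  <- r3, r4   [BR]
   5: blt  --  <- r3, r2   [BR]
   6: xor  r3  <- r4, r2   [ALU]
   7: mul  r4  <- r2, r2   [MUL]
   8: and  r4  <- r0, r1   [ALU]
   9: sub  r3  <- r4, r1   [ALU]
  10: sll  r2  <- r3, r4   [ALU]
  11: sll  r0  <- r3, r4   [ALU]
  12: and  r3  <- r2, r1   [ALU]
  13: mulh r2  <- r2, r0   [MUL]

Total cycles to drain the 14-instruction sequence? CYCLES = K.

#0 head=0: beq.BR;st.MEM i0+i1 pair
#1 head=2: st.MEM;or.ALU i2+i3 pair
#2 head=4: beq.BR i4 no-port BR/BR
#3 head=5: blt.BR;xor.ALU i5+i6 pair
#4 head=7: mul.MUL i7 WAW r4
#5 head=8: and.ALU i8 RAW r4
#6 head=9: sub.ALU i9 RAW r3
#7 head=10: sll.ALU;sll.ALU i10+i11 pair
#8 head=12: and.ALU;mulh.MUL i12+i13 pair

CYCLES = 9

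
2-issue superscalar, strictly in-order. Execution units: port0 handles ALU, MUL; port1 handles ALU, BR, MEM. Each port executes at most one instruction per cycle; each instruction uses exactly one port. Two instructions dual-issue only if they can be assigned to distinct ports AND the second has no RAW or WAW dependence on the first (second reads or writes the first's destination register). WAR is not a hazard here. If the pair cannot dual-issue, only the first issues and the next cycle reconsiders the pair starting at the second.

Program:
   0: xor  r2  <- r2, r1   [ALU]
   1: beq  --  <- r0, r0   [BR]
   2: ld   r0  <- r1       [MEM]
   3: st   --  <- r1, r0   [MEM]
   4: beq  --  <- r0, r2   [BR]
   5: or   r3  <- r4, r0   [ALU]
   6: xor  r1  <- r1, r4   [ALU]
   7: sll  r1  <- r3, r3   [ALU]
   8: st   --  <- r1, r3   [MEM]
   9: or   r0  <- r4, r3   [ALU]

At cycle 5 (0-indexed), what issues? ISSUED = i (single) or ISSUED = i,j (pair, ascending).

  cy0 -> i0/i1 (xor.ALU+beq.BR) pair
  cy1 -> i2 (ld.MEM) no-port MEM/MEM
  cy2 -> i3 (st.MEM) no-port MEM/BR
  cy3 -> i4/i5 (beq.BR+or.ALU) pair
  cy4 -> i6 (xor.ALU) WAW r1
  cy5 -> i7 (sll.ALU) RAW r1
  cy6 -> i8/i9 (st.MEM+or.ALU) pair

ISSUED = 7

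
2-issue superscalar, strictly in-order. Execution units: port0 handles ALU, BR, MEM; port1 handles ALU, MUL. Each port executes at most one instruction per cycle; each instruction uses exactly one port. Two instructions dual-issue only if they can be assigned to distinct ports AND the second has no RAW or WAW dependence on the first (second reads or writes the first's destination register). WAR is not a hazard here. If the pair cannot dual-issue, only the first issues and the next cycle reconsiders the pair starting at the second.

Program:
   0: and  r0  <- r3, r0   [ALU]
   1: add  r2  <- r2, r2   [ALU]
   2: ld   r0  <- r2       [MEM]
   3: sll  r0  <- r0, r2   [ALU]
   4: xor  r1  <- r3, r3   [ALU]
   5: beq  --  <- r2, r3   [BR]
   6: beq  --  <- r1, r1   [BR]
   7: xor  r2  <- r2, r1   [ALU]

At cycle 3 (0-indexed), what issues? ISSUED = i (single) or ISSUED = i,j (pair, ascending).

0. and;add @i0/i1  | 2-wide
1. ld @i2  | RAW+WAW r0
2. sll;xor @i3/i4  | 2-wide
3. beq @i5  | no-port BR/BR
4. beq;xor @i6/i7  | 2-wide

ISSUED = 5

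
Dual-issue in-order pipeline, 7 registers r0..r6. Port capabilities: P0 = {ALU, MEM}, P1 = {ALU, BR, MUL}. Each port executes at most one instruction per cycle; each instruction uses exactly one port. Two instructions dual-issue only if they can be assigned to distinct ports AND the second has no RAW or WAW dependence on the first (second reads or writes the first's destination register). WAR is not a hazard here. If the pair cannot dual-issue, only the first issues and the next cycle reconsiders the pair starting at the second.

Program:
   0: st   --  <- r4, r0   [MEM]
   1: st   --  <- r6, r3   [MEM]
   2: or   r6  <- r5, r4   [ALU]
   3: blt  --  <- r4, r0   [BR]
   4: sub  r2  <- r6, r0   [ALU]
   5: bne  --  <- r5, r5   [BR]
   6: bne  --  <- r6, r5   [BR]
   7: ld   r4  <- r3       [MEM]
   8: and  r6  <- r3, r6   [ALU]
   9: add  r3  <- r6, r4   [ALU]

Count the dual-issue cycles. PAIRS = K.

  cy0 -> i0 (st) no-port MEM/MEM
  cy1 -> i1/i2 (st;or) pair
  cy2 -> i3/i4 (blt;sub) pair
  cy3 -> i5 (bne) no-port BR/BR
  cy4 -> i6/i7 (bne;ld) pair
  cy5 -> i8 (and) RAW r6
  cy6 -> i9 (add) tail

PAIRS = 3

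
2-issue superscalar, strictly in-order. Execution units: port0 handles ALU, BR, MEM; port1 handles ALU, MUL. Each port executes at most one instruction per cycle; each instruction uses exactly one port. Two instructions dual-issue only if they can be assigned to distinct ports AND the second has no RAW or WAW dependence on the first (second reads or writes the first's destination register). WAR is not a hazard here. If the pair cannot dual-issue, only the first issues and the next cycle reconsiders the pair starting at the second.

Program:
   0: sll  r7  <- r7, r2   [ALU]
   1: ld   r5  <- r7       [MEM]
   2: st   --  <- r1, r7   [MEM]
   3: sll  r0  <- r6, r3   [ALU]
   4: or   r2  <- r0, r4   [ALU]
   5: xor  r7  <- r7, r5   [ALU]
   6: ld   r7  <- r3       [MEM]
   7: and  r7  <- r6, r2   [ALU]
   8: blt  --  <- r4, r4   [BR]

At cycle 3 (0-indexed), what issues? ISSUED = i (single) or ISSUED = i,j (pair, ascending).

ISSUED = 4,5

c0: i0 sll.ALU  RAW r7
c1: i1 ld.MEM  no-port MEM/MEM
c2: i2&i3 st.MEM sll.ALU  2-wide
c3: i4&i5 or.ALU xor.ALU  2-wide
c4: i6 ld.MEM  WAW r7
c5: i7&i8 and.ALU blt.BR  2-wide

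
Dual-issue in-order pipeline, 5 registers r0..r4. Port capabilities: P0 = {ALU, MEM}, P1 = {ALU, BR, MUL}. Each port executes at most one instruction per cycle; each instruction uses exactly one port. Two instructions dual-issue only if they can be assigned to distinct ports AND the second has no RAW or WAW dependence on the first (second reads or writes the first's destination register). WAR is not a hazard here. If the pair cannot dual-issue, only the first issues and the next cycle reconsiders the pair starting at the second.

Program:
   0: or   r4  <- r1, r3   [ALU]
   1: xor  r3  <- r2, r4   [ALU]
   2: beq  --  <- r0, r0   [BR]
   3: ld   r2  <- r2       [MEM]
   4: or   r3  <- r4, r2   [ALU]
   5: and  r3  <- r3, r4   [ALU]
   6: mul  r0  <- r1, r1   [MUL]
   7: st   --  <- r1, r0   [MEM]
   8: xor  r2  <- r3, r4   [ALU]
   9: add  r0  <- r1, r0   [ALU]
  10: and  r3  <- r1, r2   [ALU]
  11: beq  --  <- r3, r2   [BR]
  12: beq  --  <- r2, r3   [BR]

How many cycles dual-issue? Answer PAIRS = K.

c0: i0 or  RAW r4
c1: i1+i2 xor;beq  2-wide
c2: i3 ld  RAW r2
c3: i4 or  RAW+WAW r3
c4: i5+i6 and;mul  2-wide
c5: i7+i8 st;xor  2-wide
c6: i9+i10 add;and  2-wide
c7: i11 beq  no-port BR/BR
c8: i12 beq  tail

PAIRS = 4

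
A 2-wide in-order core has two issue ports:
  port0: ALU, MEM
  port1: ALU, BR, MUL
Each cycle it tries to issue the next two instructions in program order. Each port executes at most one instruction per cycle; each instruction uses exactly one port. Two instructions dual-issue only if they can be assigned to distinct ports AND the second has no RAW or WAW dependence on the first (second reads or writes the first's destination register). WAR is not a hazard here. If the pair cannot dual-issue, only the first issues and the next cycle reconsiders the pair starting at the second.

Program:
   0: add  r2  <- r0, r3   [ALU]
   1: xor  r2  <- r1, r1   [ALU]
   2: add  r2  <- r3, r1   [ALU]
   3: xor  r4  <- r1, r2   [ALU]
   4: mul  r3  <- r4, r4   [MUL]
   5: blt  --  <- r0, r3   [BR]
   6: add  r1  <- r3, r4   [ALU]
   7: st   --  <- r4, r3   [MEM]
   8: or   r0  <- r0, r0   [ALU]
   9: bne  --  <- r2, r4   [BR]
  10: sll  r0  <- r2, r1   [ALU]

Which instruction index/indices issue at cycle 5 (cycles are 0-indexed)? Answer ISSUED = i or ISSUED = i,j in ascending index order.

c0: i0 add.ALU  WAW r2
c1: i1 xor.ALU  WAW r2
c2: i2 add.ALU  RAW r2
c3: i3 xor.ALU  RAW r4
c4: i4 mul.MUL  no-port MUL/BR
c5: i5+i6 blt.BR+add.ALU  dual
c6: i7+i8 st.MEM+or.ALU  dual
c7: i9+i10 bne.BR+sll.ALU  dual

ISSUED = 5,6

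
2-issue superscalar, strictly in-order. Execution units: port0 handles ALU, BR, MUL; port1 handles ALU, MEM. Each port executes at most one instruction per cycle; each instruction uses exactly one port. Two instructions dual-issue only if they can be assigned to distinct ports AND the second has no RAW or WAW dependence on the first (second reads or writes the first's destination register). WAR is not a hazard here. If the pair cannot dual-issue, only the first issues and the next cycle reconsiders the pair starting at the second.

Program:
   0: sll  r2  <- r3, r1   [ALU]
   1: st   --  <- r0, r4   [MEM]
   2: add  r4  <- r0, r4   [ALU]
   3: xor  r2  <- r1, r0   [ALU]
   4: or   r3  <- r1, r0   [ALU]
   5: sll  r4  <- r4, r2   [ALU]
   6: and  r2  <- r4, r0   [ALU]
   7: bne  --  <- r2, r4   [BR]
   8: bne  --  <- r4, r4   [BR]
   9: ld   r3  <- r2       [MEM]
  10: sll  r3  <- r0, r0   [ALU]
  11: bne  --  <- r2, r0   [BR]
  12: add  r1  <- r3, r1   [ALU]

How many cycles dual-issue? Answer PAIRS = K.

[0] i0,i1  sll st  -- dual
[1] i2,i3  add xor  -- dual
[2] i4,i5  or sll  -- dual
[3] i6  and  -- RAW r2
[4] i7  bne  -- no-port BR/BR
[5] i8,i9  bne ld  -- dual
[6] i10,i11  sll bne  -- dual
[7] i12  add  -- tail

PAIRS = 5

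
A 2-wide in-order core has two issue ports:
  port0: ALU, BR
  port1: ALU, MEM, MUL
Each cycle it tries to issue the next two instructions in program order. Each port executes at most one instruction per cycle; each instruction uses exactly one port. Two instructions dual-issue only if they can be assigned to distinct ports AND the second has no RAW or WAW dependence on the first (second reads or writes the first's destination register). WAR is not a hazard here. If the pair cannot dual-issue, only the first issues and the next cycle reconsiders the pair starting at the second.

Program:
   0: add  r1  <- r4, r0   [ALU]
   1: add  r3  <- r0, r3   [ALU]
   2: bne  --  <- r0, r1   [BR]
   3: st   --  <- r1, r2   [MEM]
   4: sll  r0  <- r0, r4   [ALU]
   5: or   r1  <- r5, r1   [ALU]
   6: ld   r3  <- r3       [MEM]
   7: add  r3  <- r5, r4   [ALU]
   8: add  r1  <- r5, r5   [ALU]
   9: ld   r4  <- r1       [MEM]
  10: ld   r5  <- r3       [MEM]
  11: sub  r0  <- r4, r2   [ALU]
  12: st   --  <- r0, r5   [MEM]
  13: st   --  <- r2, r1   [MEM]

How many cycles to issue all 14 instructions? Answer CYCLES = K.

CYCLES = 9

c0: i0&i1 add/add  2-wide
c1: i2&i3 bne/st  2-wide
c2: i4&i5 sll/or  2-wide
c3: i6 ld  WAW r3
c4: i7&i8 add/add  2-wide
c5: i9 ld  no-port MEM/MEM
c6: i10&i11 ld/sub  2-wide
c7: i12 st  no-port MEM/MEM
c8: i13 st  tail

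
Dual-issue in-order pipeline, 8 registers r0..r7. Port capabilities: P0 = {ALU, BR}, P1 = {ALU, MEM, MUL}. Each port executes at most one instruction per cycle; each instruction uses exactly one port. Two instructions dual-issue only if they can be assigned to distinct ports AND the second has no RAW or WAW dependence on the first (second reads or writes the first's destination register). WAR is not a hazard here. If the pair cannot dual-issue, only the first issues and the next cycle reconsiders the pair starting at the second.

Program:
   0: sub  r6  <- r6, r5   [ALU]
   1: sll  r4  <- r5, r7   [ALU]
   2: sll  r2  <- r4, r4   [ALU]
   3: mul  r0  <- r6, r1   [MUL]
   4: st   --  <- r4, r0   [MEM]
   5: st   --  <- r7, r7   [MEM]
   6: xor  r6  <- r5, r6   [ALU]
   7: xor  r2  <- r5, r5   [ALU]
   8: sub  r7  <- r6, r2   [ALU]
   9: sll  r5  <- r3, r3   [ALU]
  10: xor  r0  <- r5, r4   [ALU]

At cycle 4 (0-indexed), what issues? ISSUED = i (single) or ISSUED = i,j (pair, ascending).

ISSUED = 7

#0 head=0: sub+sll i0+i1 dual
#1 head=2: sll+mul i2+i3 dual
#2 head=4: st i4 no-port MEM/MEM
#3 head=5: st+xor i5+i6 dual
#4 head=7: xor i7 RAW r2
#5 head=8: sub+sll i8+i9 dual
#6 head=10: xor i10 tail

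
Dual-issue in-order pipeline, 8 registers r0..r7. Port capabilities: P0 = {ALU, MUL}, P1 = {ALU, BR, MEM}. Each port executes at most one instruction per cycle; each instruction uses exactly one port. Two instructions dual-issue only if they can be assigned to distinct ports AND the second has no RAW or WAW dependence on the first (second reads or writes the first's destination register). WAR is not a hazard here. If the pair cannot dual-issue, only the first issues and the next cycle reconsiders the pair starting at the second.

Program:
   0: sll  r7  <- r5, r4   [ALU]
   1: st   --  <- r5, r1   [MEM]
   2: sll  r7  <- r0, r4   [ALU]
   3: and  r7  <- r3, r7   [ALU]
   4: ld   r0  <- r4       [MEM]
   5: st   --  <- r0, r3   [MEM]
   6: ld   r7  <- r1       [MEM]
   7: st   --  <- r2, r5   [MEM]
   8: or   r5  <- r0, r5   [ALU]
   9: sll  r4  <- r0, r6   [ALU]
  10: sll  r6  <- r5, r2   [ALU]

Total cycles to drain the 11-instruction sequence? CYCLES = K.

c0: i0,i1 sll.ALU/st.MEM  2-wide
c1: i2 sll.ALU  RAW+WAW r7
c2: i3,i4 and.ALU/ld.MEM  2-wide
c3: i5 st.MEM  no-port MEM/MEM
c4: i6 ld.MEM  no-port MEM/MEM
c5: i7,i8 st.MEM/or.ALU  2-wide
c6: i9,i10 sll.ALU/sll.ALU  2-wide

CYCLES = 7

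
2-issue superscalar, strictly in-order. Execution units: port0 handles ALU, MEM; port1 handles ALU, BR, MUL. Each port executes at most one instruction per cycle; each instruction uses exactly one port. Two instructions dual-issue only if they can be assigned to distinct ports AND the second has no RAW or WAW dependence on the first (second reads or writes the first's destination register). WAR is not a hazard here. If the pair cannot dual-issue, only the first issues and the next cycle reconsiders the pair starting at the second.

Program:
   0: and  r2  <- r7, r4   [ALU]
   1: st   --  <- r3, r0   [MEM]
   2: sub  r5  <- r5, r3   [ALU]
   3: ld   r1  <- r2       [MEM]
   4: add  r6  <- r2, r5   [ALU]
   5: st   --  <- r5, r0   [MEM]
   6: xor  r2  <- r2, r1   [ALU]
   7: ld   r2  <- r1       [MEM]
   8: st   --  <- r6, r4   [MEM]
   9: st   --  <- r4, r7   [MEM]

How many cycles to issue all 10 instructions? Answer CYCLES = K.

CYCLES = 7

#0 head=0: and;st i0&i1 pair
#1 head=2: sub;ld i2&i3 pair
#2 head=4: add;st i4&i5 pair
#3 head=6: xor i6 WAW r2
#4 head=7: ld i7 no-port MEM/MEM
#5 head=8: st i8 no-port MEM/MEM
#6 head=9: st i9 tail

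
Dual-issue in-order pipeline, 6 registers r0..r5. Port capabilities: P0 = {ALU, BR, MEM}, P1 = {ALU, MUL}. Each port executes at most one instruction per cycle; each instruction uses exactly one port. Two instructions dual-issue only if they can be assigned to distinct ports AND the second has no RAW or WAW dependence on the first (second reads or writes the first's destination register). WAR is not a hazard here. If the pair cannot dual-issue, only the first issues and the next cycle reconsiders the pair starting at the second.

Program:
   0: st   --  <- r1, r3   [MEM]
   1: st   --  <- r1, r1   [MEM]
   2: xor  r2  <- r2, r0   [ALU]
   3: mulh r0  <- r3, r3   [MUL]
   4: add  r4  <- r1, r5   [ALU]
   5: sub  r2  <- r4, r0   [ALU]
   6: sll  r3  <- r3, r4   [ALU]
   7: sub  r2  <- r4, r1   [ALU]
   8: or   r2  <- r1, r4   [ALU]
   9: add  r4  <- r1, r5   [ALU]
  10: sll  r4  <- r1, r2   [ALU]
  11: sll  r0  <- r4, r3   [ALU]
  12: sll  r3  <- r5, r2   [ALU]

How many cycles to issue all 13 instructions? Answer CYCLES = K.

CYCLES = 8

t=0 i0:st ; no-port MEM/MEM
t=1 i1&i2:st;xor ; pair
t=2 i3&i4:mulh;add ; pair
t=3 i5&i6:sub;sll ; pair
t=4 i7:sub ; WAW r2
t=5 i8&i9:or;add ; pair
t=6 i10:sll ; RAW r4
t=7 i11&i12:sll;sll ; pair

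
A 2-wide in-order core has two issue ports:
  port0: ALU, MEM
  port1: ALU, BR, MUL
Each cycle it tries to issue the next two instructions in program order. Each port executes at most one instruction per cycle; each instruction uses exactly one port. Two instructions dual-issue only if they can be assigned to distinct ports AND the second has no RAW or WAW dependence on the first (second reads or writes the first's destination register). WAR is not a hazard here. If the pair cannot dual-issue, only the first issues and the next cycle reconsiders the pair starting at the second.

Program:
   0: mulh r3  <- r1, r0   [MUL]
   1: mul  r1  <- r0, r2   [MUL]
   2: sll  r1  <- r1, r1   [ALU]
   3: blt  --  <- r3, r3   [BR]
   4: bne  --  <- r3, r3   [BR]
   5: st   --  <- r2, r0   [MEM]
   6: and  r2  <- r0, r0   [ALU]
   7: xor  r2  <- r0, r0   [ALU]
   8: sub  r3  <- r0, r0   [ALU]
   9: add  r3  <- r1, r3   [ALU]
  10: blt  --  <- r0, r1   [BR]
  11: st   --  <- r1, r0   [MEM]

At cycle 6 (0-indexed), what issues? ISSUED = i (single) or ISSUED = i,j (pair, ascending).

ISSUED = 9,10

  cy0 -> i0 (mulh.MUL) no-port MUL/MUL
  cy1 -> i1 (mul.MUL) RAW+WAW r1
  cy2 -> i2&i3 (sll.ALU+blt.BR) pair
  cy3 -> i4&i5 (bne.BR+st.MEM) pair
  cy4 -> i6 (and.ALU) WAW r2
  cy5 -> i7&i8 (xor.ALU+sub.ALU) pair
  cy6 -> i9&i10 (add.ALU+blt.BR) pair
  cy7 -> i11 (st.MEM) tail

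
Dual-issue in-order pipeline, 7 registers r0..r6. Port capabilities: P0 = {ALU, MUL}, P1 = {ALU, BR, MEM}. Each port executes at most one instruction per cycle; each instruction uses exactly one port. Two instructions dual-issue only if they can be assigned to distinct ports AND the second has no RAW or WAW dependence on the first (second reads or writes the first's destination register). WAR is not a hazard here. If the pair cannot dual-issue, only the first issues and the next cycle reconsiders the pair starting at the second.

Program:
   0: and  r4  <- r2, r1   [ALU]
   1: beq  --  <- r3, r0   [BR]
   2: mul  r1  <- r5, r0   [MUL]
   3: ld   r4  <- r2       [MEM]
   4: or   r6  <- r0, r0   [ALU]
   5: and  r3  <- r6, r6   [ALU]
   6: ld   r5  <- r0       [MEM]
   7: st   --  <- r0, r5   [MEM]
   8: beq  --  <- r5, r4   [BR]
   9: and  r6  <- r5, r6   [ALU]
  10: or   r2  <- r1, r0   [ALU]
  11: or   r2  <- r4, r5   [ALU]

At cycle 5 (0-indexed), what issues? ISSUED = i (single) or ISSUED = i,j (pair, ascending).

ISSUED = 8,9

t=0 i0+i1:and/beq ; 2-wide
t=1 i2+i3:mul/ld ; 2-wide
t=2 i4:or ; RAW r6
t=3 i5+i6:and/ld ; 2-wide
t=4 i7:st ; no-port MEM/BR
t=5 i8+i9:beq/and ; 2-wide
t=6 i10:or ; WAW r2
t=7 i11:or ; tail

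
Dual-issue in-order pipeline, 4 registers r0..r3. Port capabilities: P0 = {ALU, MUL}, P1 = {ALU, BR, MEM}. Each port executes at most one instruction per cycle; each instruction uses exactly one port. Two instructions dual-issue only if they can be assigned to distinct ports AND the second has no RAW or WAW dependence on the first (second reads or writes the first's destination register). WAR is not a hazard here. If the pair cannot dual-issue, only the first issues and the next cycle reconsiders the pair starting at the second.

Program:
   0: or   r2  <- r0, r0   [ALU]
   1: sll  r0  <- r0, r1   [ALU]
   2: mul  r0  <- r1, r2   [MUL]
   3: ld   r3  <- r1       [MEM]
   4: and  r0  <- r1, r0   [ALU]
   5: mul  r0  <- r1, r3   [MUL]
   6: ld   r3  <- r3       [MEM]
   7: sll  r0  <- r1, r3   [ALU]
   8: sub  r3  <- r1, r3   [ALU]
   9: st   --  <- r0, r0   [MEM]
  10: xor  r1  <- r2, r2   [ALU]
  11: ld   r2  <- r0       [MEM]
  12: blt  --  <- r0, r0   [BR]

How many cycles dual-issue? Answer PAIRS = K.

[0] i0/i1  or.ALU;sll.ALU  -- 2-wide
[1] i2/i3  mul.MUL;ld.MEM  -- 2-wide
[2] i4  and.ALU  -- WAW r0
[3] i5/i6  mul.MUL;ld.MEM  -- 2-wide
[4] i7/i8  sll.ALU;sub.ALU  -- 2-wide
[5] i9/i10  st.MEM;xor.ALU  -- 2-wide
[6] i11  ld.MEM  -- no-port MEM/BR
[7] i12  blt.BR  -- tail

PAIRS = 5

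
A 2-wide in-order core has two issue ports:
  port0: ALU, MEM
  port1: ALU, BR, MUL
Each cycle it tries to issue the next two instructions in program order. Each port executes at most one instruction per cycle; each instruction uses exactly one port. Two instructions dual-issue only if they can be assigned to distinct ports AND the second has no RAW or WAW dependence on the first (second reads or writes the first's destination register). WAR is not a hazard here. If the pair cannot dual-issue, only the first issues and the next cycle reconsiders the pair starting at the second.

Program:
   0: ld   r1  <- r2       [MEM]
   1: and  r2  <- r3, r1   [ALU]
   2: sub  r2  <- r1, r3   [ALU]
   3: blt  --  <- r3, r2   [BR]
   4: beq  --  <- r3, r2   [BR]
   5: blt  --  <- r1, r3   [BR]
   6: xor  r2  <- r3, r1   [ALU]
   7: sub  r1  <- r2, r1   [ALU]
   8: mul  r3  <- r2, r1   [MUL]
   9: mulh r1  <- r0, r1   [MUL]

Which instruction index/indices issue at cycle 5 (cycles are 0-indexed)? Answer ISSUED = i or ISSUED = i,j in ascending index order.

#0 head=0: ld i0 RAW r1
#1 head=1: and i1 WAW r2
#2 head=2: sub i2 RAW r2
#3 head=3: blt i3 no-port BR/BR
#4 head=4: beq i4 no-port BR/BR
#5 head=5: blt xor i5/i6 2-wide
#6 head=7: sub i7 RAW r1
#7 head=8: mul i8 no-port MUL/MUL
#8 head=9: mulh i9 tail

ISSUED = 5,6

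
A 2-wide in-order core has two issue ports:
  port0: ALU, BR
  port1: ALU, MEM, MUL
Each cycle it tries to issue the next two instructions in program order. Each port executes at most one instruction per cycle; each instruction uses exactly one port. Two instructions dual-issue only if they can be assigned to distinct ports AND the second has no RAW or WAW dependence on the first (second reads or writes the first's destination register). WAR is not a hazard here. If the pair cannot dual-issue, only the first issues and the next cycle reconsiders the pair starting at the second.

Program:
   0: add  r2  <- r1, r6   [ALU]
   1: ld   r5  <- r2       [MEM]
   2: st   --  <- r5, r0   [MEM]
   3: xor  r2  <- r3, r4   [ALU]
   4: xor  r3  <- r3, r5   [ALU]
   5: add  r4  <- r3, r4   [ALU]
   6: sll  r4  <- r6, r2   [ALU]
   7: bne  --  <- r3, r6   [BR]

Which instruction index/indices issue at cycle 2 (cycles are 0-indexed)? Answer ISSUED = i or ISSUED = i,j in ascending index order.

[0] i0  add  -- RAW r2
[1] i1  ld  -- no-port MEM/MEM
[2] i2,i3  st/xor  -- dual
[3] i4  xor  -- RAW r3
[4] i5  add  -- WAW r4
[5] i6,i7  sll/bne  -- dual

ISSUED = 2,3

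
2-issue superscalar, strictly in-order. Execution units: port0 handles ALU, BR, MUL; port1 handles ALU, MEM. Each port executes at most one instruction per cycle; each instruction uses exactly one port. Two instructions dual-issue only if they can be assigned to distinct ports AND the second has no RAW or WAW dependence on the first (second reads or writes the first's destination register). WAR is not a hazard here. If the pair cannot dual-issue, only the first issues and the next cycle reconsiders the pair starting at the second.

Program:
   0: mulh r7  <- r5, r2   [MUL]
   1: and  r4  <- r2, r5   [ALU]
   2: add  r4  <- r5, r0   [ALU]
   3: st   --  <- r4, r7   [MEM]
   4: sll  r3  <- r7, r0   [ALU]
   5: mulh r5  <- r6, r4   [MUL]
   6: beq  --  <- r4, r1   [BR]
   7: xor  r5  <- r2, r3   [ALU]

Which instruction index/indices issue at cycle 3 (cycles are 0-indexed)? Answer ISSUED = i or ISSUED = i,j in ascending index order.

ISSUED = 5

t=0 i0&i1:mulh;and ; dual
t=1 i2:add ; RAW r4
t=2 i3&i4:st;sll ; dual
t=3 i5:mulh ; no-port MUL/BR
t=4 i6&i7:beq;xor ; dual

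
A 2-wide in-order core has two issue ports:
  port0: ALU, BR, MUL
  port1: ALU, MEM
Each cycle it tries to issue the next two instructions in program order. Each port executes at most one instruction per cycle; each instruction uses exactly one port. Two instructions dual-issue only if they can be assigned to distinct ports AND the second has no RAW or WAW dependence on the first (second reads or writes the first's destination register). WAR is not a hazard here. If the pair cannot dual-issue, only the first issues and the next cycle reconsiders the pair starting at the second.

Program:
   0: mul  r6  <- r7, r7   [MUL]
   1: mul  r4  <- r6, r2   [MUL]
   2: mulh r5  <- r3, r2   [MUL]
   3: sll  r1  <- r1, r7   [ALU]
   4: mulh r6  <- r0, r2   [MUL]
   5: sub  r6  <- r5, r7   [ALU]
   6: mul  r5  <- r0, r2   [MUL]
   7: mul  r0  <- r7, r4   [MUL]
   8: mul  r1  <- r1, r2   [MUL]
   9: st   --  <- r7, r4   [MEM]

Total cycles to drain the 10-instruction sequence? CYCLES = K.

CYCLES = 7

c0: i0 mul.MUL  no-port MUL/MUL
c1: i1 mul.MUL  no-port MUL/MUL
c2: i2+i3 mulh.MUL;sll.ALU  2-wide
c3: i4 mulh.MUL  WAW r6
c4: i5+i6 sub.ALU;mul.MUL  2-wide
c5: i7 mul.MUL  no-port MUL/MUL
c6: i8+i9 mul.MUL;st.MEM  2-wide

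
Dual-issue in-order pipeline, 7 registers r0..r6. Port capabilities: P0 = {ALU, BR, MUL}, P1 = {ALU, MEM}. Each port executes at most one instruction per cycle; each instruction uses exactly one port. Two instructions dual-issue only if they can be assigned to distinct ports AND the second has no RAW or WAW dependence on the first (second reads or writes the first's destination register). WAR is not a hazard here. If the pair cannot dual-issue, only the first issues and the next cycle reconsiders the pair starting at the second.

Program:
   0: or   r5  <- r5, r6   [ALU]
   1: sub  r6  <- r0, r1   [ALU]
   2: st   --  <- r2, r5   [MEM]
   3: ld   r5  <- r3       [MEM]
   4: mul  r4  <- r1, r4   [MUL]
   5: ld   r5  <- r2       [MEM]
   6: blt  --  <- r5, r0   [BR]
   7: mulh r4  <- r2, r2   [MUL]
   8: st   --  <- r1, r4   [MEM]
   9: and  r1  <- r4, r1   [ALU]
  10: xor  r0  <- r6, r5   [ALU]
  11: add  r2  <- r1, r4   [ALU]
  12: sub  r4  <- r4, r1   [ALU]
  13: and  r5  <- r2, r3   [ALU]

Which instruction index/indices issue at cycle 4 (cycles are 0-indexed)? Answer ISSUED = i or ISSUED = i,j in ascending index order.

c0: i0+i1 or.ALU+sub.ALU  pair
c1: i2 st.MEM  no-port MEM/MEM
c2: i3+i4 ld.MEM+mul.MUL  pair
c3: i5 ld.MEM  RAW r5
c4: i6 blt.BR  no-port BR/MUL
c5: i7 mulh.MUL  RAW r4
c6: i8+i9 st.MEM+and.ALU  pair
c7: i10+i11 xor.ALU+add.ALU  pair
c8: i12+i13 sub.ALU+and.ALU  pair

ISSUED = 6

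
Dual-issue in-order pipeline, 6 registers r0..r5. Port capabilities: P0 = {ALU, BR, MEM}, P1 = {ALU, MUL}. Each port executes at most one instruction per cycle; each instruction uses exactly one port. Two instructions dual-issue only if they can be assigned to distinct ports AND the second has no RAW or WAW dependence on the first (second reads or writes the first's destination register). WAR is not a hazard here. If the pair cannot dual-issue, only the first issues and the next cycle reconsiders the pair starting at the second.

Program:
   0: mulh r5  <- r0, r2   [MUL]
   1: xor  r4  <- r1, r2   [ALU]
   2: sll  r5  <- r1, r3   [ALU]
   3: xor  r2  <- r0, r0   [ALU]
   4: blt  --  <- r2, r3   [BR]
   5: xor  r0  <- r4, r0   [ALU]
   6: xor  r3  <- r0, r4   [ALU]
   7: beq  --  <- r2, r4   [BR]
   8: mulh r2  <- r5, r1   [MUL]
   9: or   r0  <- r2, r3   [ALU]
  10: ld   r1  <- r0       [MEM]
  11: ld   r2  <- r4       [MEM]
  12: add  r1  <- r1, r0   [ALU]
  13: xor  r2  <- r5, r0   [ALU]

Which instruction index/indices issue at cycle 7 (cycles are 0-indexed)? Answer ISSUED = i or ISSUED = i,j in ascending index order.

  cy0 -> i0+i1 (mulh.MUL;xor.ALU) 2-wide
  cy1 -> i2+i3 (sll.ALU;xor.ALU) 2-wide
  cy2 -> i4+i5 (blt.BR;xor.ALU) 2-wide
  cy3 -> i6+i7 (xor.ALU;beq.BR) 2-wide
  cy4 -> i8 (mulh.MUL) RAW r2
  cy5 -> i9 (or.ALU) RAW r0
  cy6 -> i10 (ld.MEM) no-port MEM/MEM
  cy7 -> i11+i12 (ld.MEM;add.ALU) 2-wide
  cy8 -> i13 (xor.ALU) tail

ISSUED = 11,12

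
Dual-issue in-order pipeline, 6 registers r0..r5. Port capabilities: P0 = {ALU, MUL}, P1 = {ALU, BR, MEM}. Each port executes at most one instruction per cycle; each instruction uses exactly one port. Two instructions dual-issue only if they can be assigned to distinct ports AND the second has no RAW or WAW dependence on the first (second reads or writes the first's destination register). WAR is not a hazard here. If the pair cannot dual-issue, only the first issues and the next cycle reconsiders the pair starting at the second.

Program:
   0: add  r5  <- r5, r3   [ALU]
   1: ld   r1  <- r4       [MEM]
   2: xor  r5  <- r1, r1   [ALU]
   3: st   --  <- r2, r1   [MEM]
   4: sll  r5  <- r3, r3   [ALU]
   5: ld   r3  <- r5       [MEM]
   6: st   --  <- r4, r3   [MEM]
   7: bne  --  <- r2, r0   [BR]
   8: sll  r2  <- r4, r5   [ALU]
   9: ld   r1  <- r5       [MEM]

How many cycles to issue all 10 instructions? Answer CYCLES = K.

0. add.ALU/ld.MEM @i0+i1  | pair
1. xor.ALU/st.MEM @i2+i3  | pair
2. sll.ALU @i4  | RAW r5
3. ld.MEM @i5  | no-port MEM/MEM
4. st.MEM @i6  | no-port MEM/BR
5. bne.BR/sll.ALU @i7+i8  | pair
6. ld.MEM @i9  | tail

CYCLES = 7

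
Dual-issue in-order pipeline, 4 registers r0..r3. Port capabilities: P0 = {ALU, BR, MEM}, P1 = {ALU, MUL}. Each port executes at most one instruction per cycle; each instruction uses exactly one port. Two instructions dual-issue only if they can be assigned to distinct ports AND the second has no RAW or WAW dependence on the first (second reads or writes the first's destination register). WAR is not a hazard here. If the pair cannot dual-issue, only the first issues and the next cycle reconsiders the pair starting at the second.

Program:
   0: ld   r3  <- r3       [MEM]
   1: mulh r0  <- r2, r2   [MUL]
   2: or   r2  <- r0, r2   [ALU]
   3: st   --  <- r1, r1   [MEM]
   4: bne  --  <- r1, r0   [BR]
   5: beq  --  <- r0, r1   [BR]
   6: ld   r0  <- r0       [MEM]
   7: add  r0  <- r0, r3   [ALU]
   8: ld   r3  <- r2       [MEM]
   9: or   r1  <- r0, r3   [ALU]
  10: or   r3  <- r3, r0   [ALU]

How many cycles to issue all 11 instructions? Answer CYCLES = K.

t=0 i0/i1:ld.MEM+mulh.MUL ; dual
t=1 i2/i3:or.ALU+st.MEM ; dual
t=2 i4:bne.BR ; no-port BR/BR
t=3 i5:beq.BR ; no-port BR/MEM
t=4 i6:ld.MEM ; RAW+WAW r0
t=5 i7/i8:add.ALU+ld.MEM ; dual
t=6 i9/i10:or.ALU+or.ALU ; dual

CYCLES = 7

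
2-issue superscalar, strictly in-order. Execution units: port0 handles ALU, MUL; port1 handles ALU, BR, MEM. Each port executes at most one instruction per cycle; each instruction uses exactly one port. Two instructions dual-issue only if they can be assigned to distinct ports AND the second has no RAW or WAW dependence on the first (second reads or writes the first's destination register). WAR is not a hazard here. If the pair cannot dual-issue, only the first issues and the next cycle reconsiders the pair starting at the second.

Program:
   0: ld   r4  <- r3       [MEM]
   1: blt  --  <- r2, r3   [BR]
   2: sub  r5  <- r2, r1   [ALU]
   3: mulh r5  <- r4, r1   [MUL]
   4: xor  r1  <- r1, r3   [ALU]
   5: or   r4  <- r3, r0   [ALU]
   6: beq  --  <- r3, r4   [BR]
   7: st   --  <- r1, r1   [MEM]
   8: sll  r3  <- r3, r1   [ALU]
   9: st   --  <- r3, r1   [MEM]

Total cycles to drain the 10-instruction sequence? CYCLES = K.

CYCLES = 7

#0 head=0: ld.MEM i0 no-port MEM/BR
#1 head=1: blt.BR/sub.ALU i1/i2 2-wide
#2 head=3: mulh.MUL/xor.ALU i3/i4 2-wide
#3 head=5: or.ALU i5 RAW r4
#4 head=6: beq.BR i6 no-port BR/MEM
#5 head=7: st.MEM/sll.ALU i7/i8 2-wide
#6 head=9: st.MEM i9 tail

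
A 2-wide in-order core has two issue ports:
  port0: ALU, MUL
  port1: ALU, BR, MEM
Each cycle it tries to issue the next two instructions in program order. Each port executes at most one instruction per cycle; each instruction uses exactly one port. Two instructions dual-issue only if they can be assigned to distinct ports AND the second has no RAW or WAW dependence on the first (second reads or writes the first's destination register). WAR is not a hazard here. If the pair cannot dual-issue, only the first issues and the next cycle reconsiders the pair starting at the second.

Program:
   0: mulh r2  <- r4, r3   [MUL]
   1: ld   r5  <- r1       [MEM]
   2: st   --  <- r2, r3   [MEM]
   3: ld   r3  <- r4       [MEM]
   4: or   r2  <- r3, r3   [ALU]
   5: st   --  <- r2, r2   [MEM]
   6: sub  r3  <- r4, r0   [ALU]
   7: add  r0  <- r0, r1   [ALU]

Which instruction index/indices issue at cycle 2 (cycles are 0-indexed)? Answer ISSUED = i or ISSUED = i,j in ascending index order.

ISSUED = 3

0. mulh/ld @i0,i1  | dual
1. st @i2  | no-port MEM/MEM
2. ld @i3  | RAW r3
3. or @i4  | RAW r2
4. st/sub @i5,i6  | dual
5. add @i7  | tail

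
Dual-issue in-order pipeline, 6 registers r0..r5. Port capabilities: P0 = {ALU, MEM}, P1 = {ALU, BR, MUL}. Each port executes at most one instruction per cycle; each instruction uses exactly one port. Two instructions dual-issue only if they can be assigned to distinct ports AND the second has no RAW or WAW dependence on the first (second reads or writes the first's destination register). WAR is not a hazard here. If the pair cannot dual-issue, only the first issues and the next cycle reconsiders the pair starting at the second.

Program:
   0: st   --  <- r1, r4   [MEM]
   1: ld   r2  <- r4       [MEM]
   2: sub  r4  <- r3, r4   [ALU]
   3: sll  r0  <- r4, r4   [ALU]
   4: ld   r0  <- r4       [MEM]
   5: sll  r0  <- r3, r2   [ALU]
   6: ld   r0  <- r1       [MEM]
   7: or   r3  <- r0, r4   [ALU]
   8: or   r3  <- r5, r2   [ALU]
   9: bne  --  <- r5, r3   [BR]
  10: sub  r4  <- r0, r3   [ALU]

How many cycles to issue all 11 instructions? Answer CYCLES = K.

0. st.MEM @i0  | no-port MEM/MEM
1. ld.MEM+sub.ALU @i1&i2  | 2-wide
2. sll.ALU @i3  | WAW r0
3. ld.MEM @i4  | WAW r0
4. sll.ALU @i5  | WAW r0
5. ld.MEM @i6  | RAW r0
6. or.ALU @i7  | WAW r3
7. or.ALU @i8  | RAW r3
8. bne.BR+sub.ALU @i9&i10  | 2-wide

CYCLES = 9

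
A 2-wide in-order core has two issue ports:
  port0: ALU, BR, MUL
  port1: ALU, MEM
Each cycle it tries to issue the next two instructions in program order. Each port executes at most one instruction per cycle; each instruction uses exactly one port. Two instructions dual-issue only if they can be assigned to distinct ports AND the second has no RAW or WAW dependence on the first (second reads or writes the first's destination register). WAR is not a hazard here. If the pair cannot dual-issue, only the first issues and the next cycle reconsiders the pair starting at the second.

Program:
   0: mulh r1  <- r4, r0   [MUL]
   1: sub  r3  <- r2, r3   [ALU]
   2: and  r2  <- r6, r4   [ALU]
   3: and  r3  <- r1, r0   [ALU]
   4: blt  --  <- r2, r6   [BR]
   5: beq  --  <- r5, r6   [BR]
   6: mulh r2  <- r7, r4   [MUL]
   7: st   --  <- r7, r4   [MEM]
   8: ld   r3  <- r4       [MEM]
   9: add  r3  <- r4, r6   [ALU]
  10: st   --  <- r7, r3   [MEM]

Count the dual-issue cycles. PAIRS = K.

PAIRS = 3

  cy0 -> i0,i1 (mulh+sub) dual
  cy1 -> i2,i3 (and+and) dual
  cy2 -> i4 (blt) no-port BR/BR
  cy3 -> i5 (beq) no-port BR/MUL
  cy4 -> i6,i7 (mulh+st) dual
  cy5 -> i8 (ld) WAW r3
  cy6 -> i9 (add) RAW r3
  cy7 -> i10 (st) tail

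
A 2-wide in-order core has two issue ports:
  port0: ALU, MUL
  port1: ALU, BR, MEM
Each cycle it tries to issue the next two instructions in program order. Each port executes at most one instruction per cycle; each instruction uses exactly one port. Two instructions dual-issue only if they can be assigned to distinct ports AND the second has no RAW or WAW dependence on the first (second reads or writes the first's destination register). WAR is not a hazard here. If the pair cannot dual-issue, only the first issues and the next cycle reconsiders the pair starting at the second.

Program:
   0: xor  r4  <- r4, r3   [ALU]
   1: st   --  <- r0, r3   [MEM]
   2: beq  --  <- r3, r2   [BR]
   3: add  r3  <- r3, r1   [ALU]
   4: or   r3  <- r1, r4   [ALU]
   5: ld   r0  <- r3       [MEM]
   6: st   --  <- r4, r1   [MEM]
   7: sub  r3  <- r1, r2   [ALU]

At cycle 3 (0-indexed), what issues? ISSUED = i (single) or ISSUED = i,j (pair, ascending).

ISSUED = 5

t=0 i0+i1:xor+st ; 2-wide
t=1 i2+i3:beq+add ; 2-wide
t=2 i4:or ; RAW r3
t=3 i5:ld ; no-port MEM/MEM
t=4 i6+i7:st+sub ; 2-wide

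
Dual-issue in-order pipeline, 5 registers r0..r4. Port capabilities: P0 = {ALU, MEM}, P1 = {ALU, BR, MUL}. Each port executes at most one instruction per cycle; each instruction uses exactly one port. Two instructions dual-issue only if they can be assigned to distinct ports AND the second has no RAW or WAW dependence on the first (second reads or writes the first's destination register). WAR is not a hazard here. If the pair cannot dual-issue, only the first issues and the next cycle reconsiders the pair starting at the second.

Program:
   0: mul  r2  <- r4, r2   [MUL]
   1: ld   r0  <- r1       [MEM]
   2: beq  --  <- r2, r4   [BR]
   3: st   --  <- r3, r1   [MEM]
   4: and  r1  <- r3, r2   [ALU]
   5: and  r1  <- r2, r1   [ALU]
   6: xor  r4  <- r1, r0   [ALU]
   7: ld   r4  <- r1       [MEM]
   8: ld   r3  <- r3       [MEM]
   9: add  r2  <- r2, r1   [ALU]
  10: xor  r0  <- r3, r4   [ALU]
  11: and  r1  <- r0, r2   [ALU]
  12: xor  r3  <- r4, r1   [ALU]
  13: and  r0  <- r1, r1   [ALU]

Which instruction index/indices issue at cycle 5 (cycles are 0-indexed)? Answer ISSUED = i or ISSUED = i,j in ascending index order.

0. mul.MUL/ld.MEM @i0,i1  | dual
1. beq.BR/st.MEM @i2,i3  | dual
2. and.ALU @i4  | RAW+WAW r1
3. and.ALU @i5  | RAW r1
4. xor.ALU @i6  | WAW r4
5. ld.MEM @i7  | no-port MEM/MEM
6. ld.MEM/add.ALU @i8,i9  | dual
7. xor.ALU @i10  | RAW r0
8. and.ALU @i11  | RAW r1
9. xor.ALU/and.ALU @i12,i13  | dual

ISSUED = 7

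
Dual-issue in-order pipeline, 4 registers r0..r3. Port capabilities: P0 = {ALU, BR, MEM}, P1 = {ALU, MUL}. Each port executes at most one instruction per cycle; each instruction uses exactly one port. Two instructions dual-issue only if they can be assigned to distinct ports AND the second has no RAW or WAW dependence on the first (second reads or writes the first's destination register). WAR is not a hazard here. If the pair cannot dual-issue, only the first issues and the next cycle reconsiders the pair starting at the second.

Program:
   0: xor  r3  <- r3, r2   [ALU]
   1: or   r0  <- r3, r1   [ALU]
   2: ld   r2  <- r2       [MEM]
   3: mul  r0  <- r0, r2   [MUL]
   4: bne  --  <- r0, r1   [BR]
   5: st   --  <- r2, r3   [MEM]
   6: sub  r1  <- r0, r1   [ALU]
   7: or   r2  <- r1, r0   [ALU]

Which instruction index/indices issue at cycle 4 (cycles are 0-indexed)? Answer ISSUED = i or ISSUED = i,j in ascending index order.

ISSUED = 5,6

t=0 i0:xor.ALU ; RAW r3
t=1 i1+i2:or.ALU;ld.MEM ; pair
t=2 i3:mul.MUL ; RAW r0
t=3 i4:bne.BR ; no-port BR/MEM
t=4 i5+i6:st.MEM;sub.ALU ; pair
t=5 i7:or.ALU ; tail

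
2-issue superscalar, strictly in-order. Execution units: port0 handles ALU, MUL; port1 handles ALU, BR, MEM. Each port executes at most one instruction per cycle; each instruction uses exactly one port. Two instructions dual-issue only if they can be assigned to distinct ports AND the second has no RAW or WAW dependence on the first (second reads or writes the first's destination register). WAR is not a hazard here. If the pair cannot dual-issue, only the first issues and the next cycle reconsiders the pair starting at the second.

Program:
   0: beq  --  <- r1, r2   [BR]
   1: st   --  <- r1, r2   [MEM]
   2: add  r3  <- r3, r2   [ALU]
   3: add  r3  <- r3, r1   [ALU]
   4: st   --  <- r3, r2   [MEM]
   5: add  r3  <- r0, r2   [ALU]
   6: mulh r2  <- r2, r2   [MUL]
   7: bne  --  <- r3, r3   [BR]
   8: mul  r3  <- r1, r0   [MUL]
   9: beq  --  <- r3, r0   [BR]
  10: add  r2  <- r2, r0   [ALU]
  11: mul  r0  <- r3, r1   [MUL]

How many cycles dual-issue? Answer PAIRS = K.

PAIRS = 4

0. beq @i0  | no-port BR/MEM
1. st;add @i1,i2  | pair
2. add @i3  | RAW r3
3. st;add @i4,i5  | pair
4. mulh;bne @i6,i7  | pair
5. mul @i8  | RAW r3
6. beq;add @i9,i10  | pair
7. mul @i11  | tail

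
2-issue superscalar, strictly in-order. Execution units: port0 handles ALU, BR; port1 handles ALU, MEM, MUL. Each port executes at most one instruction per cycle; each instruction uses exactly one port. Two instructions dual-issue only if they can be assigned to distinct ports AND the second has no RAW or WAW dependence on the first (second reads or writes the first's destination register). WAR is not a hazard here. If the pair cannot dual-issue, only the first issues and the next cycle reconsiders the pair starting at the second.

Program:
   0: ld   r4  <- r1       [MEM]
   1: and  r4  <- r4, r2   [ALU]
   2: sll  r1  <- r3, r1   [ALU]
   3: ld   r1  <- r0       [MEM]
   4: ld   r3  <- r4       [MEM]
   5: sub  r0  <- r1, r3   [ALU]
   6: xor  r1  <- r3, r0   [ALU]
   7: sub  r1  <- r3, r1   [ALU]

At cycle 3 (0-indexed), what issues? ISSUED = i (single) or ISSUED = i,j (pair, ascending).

ISSUED = 4

c0: i0 ld.MEM  RAW+WAW r4
c1: i1,i2 and.ALU/sll.ALU  pair
c2: i3 ld.MEM  no-port MEM/MEM
c3: i4 ld.MEM  RAW r3
c4: i5 sub.ALU  RAW r0
c5: i6 xor.ALU  RAW+WAW r1
c6: i7 sub.ALU  tail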